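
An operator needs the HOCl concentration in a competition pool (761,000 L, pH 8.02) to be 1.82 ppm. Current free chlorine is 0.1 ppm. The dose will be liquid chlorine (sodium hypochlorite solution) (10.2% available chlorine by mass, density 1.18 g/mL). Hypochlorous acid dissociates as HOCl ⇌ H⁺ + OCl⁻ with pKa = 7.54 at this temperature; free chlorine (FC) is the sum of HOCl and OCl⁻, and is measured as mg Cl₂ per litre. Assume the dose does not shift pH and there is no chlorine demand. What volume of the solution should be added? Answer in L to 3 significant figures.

[OCl⁻]/[HOCl] = 10^(pH − pKa) = 10^(8.02 − 7.54) = 3.02; fraction as HOCl = 1/(1 + 3.02) = 0.2488.
Free chlorine required for 1.82 ppm HOCl: 1.82 / 0.2488 = 7.316 ppm.
FC to add: 7.316 − 0.1 = 7.216 mg/L as Cl₂.
Cl₂ equivalent: 7.216 mg/L × 761,000 L = 5492 g.
Product at 10.2% available Cl: 5492 / 0.102 = 53,840 g.
Volume: 53,840 g ÷ 1.18 g/mL = 45,630 mL.

45.6 L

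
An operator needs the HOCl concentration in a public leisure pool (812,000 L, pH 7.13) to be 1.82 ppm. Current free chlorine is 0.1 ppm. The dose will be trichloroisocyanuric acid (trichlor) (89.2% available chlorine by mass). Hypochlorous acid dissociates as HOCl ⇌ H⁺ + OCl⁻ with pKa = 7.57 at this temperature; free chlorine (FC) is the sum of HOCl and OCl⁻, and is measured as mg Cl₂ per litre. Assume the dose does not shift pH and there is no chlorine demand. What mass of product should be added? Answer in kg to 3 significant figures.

2.17 kg

[OCl⁻]/[HOCl] = 10^(pH − pKa) = 10^(7.13 − 7.57) = 0.3631; fraction as HOCl = 1/(1 + 0.3631) = 0.7336.
Free chlorine required for 1.82 ppm HOCl: 1.82 / 0.7336 = 2.481 ppm.
FC to add: 2.481 − 0.1 = 2.381 mg/L as Cl₂.
Cl₂ equivalent: 2.381 mg/L × 812,000 L = 1933 g.
Product at 89.2% available Cl: 1933 / 0.892 = 2167 g.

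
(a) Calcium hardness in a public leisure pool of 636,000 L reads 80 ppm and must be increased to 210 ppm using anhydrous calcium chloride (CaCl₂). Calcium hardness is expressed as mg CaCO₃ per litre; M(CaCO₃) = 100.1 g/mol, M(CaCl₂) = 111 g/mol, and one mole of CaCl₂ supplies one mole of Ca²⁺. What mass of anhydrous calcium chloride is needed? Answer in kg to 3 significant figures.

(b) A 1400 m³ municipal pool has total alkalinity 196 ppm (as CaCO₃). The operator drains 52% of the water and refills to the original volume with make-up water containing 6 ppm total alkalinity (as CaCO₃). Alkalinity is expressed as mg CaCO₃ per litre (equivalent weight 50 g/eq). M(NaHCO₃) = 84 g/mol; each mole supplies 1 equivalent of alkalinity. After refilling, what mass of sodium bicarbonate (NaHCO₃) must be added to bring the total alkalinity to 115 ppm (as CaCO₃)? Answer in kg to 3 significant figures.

(a) Hardness to add: (210 − 80) = 130 mg/L as CaCO₃ × 636,000 L = 82,680 g as CaCO₃.
(a) Moles of Ca²⁺ (1 mol Ca²⁺ ≡ 1 mol CaCO₃): 82,680 / 100.1 g/mol = 826 mol.
(a) Mass of CaCl₂: 826 × 111 = 91,680 g.

(b) Volume: 1400 m³ = 1,400,000 L.
(b) After draining 52% and refilling: 196 × 0.48 + 6 × 0.52 = 97.2 ppm.
(b) Deficit to target: 115 − 97.2 = 17.8 mg/L.
(b) As CaCO₃: 17.8 mg/L × 1,400,000 L = 24,920 g; ÷ 50 g/eq ÷ 1 = 498.4 mol NaHCO₃.
(b) Mass: 498.4 × 84 = 41,870 g.

(a) 91.7 kg; (b) 41.9 kg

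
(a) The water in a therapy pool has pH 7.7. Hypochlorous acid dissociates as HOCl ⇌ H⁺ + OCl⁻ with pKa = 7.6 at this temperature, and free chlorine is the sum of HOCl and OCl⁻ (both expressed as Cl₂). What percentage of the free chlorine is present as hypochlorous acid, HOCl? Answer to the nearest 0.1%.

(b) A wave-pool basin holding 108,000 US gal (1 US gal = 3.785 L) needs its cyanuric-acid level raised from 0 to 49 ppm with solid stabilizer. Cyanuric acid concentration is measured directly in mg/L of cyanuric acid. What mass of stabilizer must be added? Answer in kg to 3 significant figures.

(a) 44.3%; (b) 20.0 kg

(a) [OCl⁻]/[HOCl] = 10^(pH − pKa) = 10^(7.7 − 7.6) = 10^0.10 = 1.259.
(a) Fraction as HOCl = 1 / (1 + 1.259) = 0.4427.

(b) Volume: 108,000 US gal × 3.785 L/gal = 408,780 L.
(b) CYA to add: (49 − 0) = 49 mg/L × 408,780 L = 20,030 g cyanuric acid.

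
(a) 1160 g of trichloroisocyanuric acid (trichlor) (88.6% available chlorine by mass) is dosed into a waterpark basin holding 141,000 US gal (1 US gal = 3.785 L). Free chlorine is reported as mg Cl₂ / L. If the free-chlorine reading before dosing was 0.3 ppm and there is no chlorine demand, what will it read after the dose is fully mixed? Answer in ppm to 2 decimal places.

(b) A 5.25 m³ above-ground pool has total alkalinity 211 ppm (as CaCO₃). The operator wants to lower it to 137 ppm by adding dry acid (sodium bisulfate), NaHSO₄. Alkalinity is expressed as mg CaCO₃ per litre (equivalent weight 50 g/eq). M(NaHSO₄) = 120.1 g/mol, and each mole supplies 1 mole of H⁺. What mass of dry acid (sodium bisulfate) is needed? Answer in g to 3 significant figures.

(a) 2.23 ppm; (b) 933 g

(a) Volume: 141,000 US gal × 3.785 L/gal = 533,685 L.
(a) Available chlorine delivered: 1160 g × 0.886 = 1028 g as Cl₂.
(a) Concentration rise: 1028 g / 533,685 L = 1.926 mg/L = 1.93 ppm.
(a) Final FC: 0.3 + 1.93 = 2.23 ppm.

(b) Volume: 5.25 m³ = 5,250 L.
(b) Alkalinity to neutralize: (211 − 137) = 74 mg/L as CaCO₃ × 5,250 L = 388.5 g as CaCO₃.
(b) Equivalents of H⁺ required: 388.5 ÷ 50 g/eq = 7.77 eq = 7.77 mol NaHSO₄.
(b) Mass of NaHSO₄: 7.77 × 120.1 = 933.2 g.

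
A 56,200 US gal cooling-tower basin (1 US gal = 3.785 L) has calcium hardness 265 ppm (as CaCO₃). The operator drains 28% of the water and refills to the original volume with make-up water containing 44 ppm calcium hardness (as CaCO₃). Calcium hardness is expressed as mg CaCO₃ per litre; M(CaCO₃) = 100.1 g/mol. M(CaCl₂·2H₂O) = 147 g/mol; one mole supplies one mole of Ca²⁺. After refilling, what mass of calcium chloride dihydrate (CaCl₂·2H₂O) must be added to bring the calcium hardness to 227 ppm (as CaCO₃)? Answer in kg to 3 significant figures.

Volume: 56,200 US gal × 3.785 L/gal = 212,717 L.
After draining 28% and refilling: 265 × 0.72 + 44 × 0.28 = 203.12 ppm.
Deficit to target: 227 − 203.12 = 23.88 mg/L.
As CaCO₃: 23.88 mg/L × 212,717 L = 5080 g; ÷ 100.1 = 50.75 mol Ca²⁺.
Mass: 50.75 × 147 = 7460 g.

7.46 kg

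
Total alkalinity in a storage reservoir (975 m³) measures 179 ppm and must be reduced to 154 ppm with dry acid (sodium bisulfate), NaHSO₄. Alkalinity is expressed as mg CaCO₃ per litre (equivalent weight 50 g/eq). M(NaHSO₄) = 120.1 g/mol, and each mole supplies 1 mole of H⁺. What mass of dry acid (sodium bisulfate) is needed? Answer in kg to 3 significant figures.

58.5 kg

Volume: 975 m³ = 975,000 L.
Alkalinity to neutralize: (179 − 154) = 25 mg/L as CaCO₃ × 975,000 L = 24,380 g as CaCO₃.
Equivalents of H⁺ required: 24,380 ÷ 50 g/eq = 487.5 eq = 487.5 mol NaHSO₄.
Mass of NaHSO₄: 487.5 × 120.1 = 58,550 g.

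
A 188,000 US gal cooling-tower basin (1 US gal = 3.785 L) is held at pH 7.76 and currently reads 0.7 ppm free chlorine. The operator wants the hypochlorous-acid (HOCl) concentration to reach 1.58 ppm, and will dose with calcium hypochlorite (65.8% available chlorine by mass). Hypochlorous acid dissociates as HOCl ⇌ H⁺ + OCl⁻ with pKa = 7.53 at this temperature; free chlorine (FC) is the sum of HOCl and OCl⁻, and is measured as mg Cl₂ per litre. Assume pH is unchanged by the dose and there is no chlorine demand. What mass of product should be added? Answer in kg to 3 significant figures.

3.85 kg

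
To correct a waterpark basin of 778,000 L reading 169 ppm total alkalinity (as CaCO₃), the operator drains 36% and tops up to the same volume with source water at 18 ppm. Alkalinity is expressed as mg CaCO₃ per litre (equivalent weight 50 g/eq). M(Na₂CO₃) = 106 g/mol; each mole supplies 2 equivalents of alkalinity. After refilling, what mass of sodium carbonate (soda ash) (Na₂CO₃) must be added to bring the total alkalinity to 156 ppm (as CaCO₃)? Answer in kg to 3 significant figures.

34.1 kg

After draining 36% and refilling: 169 × 0.64 + 18 × 0.36 = 114.64 ppm.
Deficit to target: 156 − 114.64 = 41.36 mg/L.
As CaCO₃: 41.36 mg/L × 778,000 L = 32,180 g; ÷ 50 g/eq ÷ 2 = 321.8 mol Na₂CO₃.
Mass: 321.8 × 106 = 34,110 g.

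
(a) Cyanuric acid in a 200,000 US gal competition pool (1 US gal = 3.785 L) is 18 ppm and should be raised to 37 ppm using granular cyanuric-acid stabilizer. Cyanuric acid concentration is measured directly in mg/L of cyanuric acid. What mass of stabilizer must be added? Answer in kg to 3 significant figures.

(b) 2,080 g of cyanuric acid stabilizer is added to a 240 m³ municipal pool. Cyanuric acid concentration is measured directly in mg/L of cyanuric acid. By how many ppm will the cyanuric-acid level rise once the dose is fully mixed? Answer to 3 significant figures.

(a) Volume: 200,000 US gal × 3.785 L/gal = 757,000 L.
(a) CYA to add: (37 − 18) = 19 mg/L × 757,000 L = 14,380 g cyanuric acid.

(b) Volume: 240 m³ = 240,000 L.
(b) Rise: 2,080 g / 240,000 L × 1000 = 8.667 mg/L.

(a) 14.4 kg; (b) 8.67 ppm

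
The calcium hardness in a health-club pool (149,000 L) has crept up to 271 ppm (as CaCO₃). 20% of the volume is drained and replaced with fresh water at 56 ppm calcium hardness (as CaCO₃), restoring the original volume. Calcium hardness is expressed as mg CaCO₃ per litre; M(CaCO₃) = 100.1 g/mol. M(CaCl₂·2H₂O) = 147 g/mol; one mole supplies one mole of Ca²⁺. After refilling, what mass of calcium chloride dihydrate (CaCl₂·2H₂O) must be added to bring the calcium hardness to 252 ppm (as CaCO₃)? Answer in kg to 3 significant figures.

After draining 20% and refilling: 271 × 0.80 + 56 × 0.20 = 228 ppm.
Deficit to target: 252 − 228 = 24 mg/L.
As CaCO₃: 24 mg/L × 149,000 L = 3576 g; ÷ 100.1 = 35.72 mol Ca²⁺.
Mass: 35.72 × 147 = 5251 g.

5.25 kg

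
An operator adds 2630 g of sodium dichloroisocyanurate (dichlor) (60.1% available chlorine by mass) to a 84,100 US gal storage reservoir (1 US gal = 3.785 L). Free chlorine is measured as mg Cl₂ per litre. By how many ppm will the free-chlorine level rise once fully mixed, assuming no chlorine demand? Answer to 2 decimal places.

4.97 ppm

Volume: 84,100 US gal × 3.785 L/gal = 318,318 L.
Available chlorine delivered: 2630 g × 0.601 = 1581 g as Cl₂.
Concentration rise: 1581 g / 318,318 L = 4.966 mg/L = 4.97 ppm.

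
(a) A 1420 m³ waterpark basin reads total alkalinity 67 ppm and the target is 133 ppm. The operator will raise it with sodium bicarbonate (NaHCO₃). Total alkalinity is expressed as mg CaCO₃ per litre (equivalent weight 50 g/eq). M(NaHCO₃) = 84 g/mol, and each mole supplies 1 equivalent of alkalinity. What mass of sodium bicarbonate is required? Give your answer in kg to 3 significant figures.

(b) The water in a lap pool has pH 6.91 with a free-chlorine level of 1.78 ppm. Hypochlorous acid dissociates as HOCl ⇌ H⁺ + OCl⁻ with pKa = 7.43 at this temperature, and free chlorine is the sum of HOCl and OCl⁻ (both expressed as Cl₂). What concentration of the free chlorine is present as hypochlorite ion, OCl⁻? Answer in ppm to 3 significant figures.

(a) 157 kg; (b) 0.413 ppm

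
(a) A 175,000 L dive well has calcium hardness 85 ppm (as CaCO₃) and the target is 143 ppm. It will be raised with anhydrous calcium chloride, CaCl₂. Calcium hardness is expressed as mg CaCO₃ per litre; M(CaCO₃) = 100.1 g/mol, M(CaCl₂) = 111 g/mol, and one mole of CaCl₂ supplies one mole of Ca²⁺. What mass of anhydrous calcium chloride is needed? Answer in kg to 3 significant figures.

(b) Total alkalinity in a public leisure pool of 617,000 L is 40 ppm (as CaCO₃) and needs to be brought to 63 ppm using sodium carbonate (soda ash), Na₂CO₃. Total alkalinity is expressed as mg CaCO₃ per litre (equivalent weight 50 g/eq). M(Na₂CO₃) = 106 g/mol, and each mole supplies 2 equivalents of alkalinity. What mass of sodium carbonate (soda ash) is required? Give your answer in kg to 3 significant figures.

(a) Hardness to add: (143 − 85) = 58 mg/L as CaCO₃ × 175,000 L = 10,150 g as CaCO₃.
(a) Moles of Ca²⁺ (1 mol Ca²⁺ ≡ 1 mol CaCO₃): 10,150 / 100.1 g/mol = 101.4 mol.
(a) Mass of CaCl₂: 101.4 × 111 = 11,260 g.

(b) Alkalinity to add: (63 − 40) = 23 mg/L as CaCO₃ × 617,000 L = 14,190 g as CaCO₃.
(b) Equivalents: 14,190 g ÷ 50 g/eq = 283.8 eq.
(b) Each mole of Na₂CO₃ supplies 2 eq, so 283.8 / 2 = 141.9 mol.
(b) Mass: 141.9 mol × 106 g/mol = 15,040 g.

(a) 11.3 kg; (b) 15.0 kg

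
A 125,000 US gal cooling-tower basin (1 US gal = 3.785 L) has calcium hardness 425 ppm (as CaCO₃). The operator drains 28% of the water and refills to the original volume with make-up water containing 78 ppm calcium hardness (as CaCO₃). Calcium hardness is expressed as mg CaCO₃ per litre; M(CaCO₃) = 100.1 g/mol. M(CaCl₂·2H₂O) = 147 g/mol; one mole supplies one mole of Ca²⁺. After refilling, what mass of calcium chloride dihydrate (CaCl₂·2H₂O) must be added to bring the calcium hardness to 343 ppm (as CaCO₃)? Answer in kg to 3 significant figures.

Volume: 125,000 US gal × 3.785 L/gal = 473,125 L.
After draining 28% and refilling: 425 × 0.72 + 78 × 0.28 = 327.84 ppm.
Deficit to target: 343 − 327.84 = 15.16 mg/L.
As CaCO₃: 15.16 mg/L × 473,125 L = 7173 g; ÷ 100.1 = 71.65 mol Ca²⁺.
Mass: 71.65 × 147 = 10,530 g.

10.5 kg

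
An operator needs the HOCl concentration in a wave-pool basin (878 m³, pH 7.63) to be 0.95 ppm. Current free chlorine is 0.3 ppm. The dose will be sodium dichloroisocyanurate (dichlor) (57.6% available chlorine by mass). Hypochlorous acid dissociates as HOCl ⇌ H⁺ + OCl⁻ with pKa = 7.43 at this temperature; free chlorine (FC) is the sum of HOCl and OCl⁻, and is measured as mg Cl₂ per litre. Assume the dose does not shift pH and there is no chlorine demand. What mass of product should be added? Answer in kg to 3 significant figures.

3.29 kg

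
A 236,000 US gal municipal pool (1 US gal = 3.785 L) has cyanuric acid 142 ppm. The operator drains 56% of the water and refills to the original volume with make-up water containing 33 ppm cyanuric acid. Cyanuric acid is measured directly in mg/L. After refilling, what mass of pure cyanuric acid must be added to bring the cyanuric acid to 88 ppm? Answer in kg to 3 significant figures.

Volume: 236,000 US gal × 3.785 L/gal = 893,260 L.
After draining 56% and refilling: 142 × 0.44 + 33 × 0.56 = 80.96 ppm.
Deficit to target: 88 − 80.96 = 7.04 mg/L.
Mass: 7.04 mg/L × 893,260 L = 6289 g cyanuric acid.

6.29 kg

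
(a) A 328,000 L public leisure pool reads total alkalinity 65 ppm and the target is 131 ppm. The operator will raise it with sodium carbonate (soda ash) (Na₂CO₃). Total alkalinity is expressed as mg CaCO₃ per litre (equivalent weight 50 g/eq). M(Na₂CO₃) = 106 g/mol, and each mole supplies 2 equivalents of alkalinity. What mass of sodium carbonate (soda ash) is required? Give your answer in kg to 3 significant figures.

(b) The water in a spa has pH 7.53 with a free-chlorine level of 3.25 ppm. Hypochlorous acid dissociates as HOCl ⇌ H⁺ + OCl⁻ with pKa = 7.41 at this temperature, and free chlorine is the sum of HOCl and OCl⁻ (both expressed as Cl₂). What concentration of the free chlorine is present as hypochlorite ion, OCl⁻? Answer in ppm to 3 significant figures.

(a) Alkalinity to add: (131 − 65) = 66 mg/L as CaCO₃ × 328,000 L = 21,650 g as CaCO₃.
(a) Equivalents: 21,650 g ÷ 50 g/eq = 433 eq.
(a) Each mole of Na₂CO₃ supplies 2 eq, so 433 / 2 = 216.5 mol.
(a) Mass: 216.5 mol × 106 g/mol = 22,950 g.

(b) [OCl⁻]/[HOCl] = 10^(pH − pKa) = 10^(7.53 − 7.41) = 10^0.12 = 1.318.
(b) Fraction as HOCl = 1 / (1 + 1.318) = 0.4314.
(b) OCl⁻ = (1 − 0.4314) × 3.25 ppm = 1.848 ppm.

(a) 22.9 kg; (b) 1.85 ppm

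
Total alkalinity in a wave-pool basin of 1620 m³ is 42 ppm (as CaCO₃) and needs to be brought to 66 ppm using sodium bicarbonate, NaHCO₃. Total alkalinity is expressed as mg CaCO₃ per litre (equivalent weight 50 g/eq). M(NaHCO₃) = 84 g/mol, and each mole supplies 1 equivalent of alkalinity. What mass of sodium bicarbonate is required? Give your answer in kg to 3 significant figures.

65.3 kg

Volume: 1620 m³ = 1,620,000 L.
Alkalinity to add: (66 − 42) = 24 mg/L as CaCO₃ × 1,620,000 L = 38,880 g as CaCO₃.
Equivalents: 38,880 g ÷ 50 g/eq = 777.6 eq.
NaHCO₃ supplies 1 eq per mole → 777.6 mol.
Mass: 777.6 mol × 84 g/mol = 65,320 g.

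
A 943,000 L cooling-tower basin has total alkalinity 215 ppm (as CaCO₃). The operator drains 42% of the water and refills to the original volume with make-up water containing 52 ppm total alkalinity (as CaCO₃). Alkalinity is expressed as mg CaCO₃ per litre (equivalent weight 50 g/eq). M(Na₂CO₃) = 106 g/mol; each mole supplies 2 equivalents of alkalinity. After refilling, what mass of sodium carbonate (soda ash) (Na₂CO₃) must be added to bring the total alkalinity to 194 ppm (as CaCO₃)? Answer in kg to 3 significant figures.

47.4 kg

After draining 42% and refilling: 215 × 0.58 + 52 × 0.42 = 146.54 ppm.
Deficit to target: 194 − 146.54 = 47.46 mg/L.
As CaCO₃: 47.46 mg/L × 943,000 L = 44,750 g; ÷ 50 g/eq ÷ 2 = 447.5 mol Na₂CO₃.
Mass: 447.5 × 106 = 47,440 g.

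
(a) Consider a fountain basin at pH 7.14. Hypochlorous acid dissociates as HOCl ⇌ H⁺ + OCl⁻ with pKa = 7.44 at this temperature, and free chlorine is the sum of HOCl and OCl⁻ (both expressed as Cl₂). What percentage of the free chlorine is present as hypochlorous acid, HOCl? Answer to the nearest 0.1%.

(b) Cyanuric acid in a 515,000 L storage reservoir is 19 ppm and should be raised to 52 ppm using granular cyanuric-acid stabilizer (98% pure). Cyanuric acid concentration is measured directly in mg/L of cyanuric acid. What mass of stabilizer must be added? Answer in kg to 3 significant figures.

(a) 66.6%; (b) 17.3 kg

(a) [OCl⁻]/[HOCl] = 10^(pH − pKa) = 10^(7.14 − 7.44) = 10^-0.30 = 0.5012.
(a) Fraction as HOCl = 1 / (1 + 0.5012) = 0.6661.

(b) CYA to add: (52 − 19) = 33 mg/L × 515,000 L = 17,000 g cyanuric acid.
(b) At 98% purity: 17,000 / 0.98 = 17,340 g product.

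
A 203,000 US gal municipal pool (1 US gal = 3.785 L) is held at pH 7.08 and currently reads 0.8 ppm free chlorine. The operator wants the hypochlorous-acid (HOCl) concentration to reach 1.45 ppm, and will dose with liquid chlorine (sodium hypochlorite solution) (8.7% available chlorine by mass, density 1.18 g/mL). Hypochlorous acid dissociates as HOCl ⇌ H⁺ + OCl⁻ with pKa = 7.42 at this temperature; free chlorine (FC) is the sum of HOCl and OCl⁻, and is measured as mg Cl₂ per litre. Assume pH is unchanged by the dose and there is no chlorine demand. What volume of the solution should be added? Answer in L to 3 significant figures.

9.83 L

Volume: 203,000 US gal × 3.785 L/gal = 768,355 L.
[OCl⁻]/[HOCl] = 10^(pH − pKa) = 10^(7.08 − 7.42) = 0.4571; fraction as HOCl = 1/(1 + 0.4571) = 0.6863.
Free chlorine required for 1.45 ppm HOCl: 1.45 / 0.6863 = 2.113 ppm.
FC to add: 2.113 − 0.8 = 1.313 mg/L as Cl₂.
Cl₂ equivalent: 1.313 mg/L × 768,355 L = 1009 g.
Product at 8.7% available Cl: 1009 / 0.087 = 11,590 g.
Volume: 11,590 g ÷ 1.18 g/mL = 9825 mL.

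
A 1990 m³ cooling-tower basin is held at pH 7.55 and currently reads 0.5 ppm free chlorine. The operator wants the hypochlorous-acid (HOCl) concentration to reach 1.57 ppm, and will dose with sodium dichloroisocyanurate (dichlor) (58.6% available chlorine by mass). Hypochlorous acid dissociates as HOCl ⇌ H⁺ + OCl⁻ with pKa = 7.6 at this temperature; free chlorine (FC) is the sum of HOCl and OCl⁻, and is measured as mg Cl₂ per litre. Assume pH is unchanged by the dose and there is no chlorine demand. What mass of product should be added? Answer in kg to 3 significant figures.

Volume: 1990 m³ = 1,990,000 L.
[OCl⁻]/[HOCl] = 10^(pH − pKa) = 10^(7.55 − 7.6) = 0.8913; fraction as HOCl = 1/(1 + 0.8913) = 0.5288.
Free chlorine required for 1.57 ppm HOCl: 1.57 / 0.5288 = 2.969 ppm.
FC to add: 2.969 − 0.5 = 2.469 mg/L as Cl₂.
Cl₂ equivalent: 2.469 mg/L × 1,990,000 L = 4914 g.
Product at 58.6% available Cl: 4914 / 0.586 = 8385 g.

8.39 kg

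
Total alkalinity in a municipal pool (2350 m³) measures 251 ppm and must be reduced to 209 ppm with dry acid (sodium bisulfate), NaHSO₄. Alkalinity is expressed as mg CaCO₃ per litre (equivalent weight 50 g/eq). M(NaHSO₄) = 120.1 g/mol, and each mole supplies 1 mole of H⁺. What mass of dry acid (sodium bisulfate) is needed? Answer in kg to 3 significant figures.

237 kg

Volume: 2350 m³ = 2,350,000 L.
Alkalinity to neutralize: (251 − 209) = 42 mg/L as CaCO₃ × 2,350,000 L = 98,700 g as CaCO₃.
Equivalents of H⁺ required: 98,700 ÷ 50 g/eq = 1974 eq = 1974 mol NaHSO₄.
Mass of NaHSO₄: 1974 × 120.1 = 237,100 g.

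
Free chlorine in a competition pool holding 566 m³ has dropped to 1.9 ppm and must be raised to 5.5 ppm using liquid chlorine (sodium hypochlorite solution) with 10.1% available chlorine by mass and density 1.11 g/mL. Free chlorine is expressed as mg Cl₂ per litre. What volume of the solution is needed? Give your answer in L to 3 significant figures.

18.2 L

Volume: 566 m³ = 566,000 L.
Chlorine deficit: 5.5 − 1.9 = 3.6 ppm = 3.6 mg/L as Cl₂.
Cl₂ equivalent needed: 3.6 mg/L × 566,000 L = 2,038,000 mg = 2038 g.
Product at 10.1% available chlorine: 2038 / 0.101 = 20,170 g.
Volume at density 1.11 g/mL: 20,170 g ÷ 1.11 g/mL = 18,180 mL.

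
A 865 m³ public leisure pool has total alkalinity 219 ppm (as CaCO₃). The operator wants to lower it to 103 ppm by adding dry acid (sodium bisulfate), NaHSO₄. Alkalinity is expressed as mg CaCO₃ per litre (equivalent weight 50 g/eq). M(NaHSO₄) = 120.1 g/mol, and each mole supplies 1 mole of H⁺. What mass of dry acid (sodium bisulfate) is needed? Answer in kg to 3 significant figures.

241 kg

Volume: 865 m³ = 865,000 L.
Alkalinity to neutralize: (219 − 103) = 116 mg/L as CaCO₃ × 865,000 L = 100,300 g as CaCO₃.
Equivalents of H⁺ required: 100,300 ÷ 50 g/eq = 2007 eq = 2007 mol NaHSO₄.
Mass of NaHSO₄: 2007 × 120.1 = 241,000 g.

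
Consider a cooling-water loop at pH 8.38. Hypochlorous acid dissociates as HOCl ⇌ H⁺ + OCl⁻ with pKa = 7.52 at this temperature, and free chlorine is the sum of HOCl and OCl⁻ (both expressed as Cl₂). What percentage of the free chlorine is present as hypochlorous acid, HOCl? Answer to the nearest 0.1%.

12.1%

[OCl⁻]/[HOCl] = 10^(pH − pKa) = 10^(8.38 − 7.52) = 10^0.86 = 7.244.
Fraction as HOCl = 1 / (1 + 7.244) = 0.1213.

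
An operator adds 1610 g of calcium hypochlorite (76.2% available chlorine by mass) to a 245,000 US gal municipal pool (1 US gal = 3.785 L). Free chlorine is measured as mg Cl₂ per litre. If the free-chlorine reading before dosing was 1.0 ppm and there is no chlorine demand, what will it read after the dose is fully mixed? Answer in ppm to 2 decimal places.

Volume: 245,000 US gal × 3.785 L/gal = 927,325 L.
Available chlorine delivered: 1610 g × 0.762 = 1227 g as Cl₂.
Concentration rise: 1227 g / 927,325 L = 1.323 mg/L = 1.32 ppm.
Final FC: 1.0 + 1.32 = 2.32 ppm.

2.32 ppm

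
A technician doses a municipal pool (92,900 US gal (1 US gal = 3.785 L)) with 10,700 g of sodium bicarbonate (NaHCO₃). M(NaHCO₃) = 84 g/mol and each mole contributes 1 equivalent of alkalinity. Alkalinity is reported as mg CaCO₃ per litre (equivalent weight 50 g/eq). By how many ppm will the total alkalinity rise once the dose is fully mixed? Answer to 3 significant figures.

Volume: 92,900 US gal × 3.785 L/gal = 351,626 L.
Moles of NaHCO₃: 10,700 g ÷ 84 g/mol = 127.4 mol → 127.4 eq of alkalinity.
As CaCO₃: 127.4 eq × 50 g/eq = 6369 g.
Rise: 6369 g / 351,626 L × 1000 = 18.11 mg/L.

18.1 ppm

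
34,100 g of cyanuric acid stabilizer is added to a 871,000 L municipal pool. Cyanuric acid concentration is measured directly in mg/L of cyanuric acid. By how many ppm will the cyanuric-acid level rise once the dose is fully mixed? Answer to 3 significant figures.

Rise: 34,100 g / 871,000 L × 1000 = 39.15 mg/L.

39.2 ppm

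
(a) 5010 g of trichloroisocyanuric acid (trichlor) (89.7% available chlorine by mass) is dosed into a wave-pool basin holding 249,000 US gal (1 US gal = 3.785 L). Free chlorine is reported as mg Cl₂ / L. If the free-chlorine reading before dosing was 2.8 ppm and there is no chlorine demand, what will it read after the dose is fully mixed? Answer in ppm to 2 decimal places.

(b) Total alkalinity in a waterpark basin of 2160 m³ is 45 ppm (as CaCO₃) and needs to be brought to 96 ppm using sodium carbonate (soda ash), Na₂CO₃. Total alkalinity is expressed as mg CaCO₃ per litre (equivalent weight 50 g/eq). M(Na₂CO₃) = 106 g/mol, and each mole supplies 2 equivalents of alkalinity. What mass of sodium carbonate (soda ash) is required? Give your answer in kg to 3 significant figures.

(a) Volume: 249,000 US gal × 3.785 L/gal = 942,465 L.
(a) Available chlorine delivered: 5010 g × 0.897 = 4494 g as Cl₂.
(a) Concentration rise: 4494 g / 942,465 L = 4.768 mg/L = 4.77 ppm.
(a) Final FC: 2.8 + 4.77 = 7.57 ppm.

(b) Volume: 2160 m³ = 2,160,000 L.
(b) Alkalinity to add: (96 − 45) = 51 mg/L as CaCO₃ × 2,160,000 L = 110,200 g as CaCO₃.
(b) Equivalents: 110,200 g ÷ 50 g/eq = 2203 eq.
(b) Each mole of Na₂CO₃ supplies 2 eq, so 2203 / 2 = 1102 mol.
(b) Mass: 1102 mol × 106 g/mol = 116,800 g.

(a) 7.57 ppm; (b) 117 kg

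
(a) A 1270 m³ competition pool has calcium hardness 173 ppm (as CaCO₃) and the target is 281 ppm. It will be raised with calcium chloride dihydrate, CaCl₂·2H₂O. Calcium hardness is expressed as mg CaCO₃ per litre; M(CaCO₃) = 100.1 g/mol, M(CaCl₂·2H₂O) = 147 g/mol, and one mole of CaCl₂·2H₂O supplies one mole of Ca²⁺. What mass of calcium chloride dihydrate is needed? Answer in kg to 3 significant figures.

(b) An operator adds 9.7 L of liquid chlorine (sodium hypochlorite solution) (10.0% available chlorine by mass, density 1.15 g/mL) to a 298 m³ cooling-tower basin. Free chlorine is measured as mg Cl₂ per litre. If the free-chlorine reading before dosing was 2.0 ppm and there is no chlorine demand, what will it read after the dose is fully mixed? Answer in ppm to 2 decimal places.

(a) 201 kg; (b) 5.74 ppm

(a) Volume: 1270 m³ = 1,270,000 L.
(a) Hardness to add: (281 − 173) = 108 mg/L as CaCO₃ × 1,270,000 L = 137,200 g as CaCO₃.
(a) Moles of Ca²⁺ (1 mol Ca²⁺ ≡ 1 mol CaCO₃): 137,200 / 100.1 g/mol = 1370 mol.
(a) Mass of CaCl₂·2H₂O: 1370 × 147 = 201,400 g.

(b) Volume: 298 m³ = 298,000 L.
(b) Mass of solution: 9.7 L × 1000 mL/L × 1.15 g/mL = 11,160 g.
(b) Available chlorine delivered: 11,160 g × 0.1 = 1116 g as Cl₂.
(b) Concentration rise: 1116 g / 298,000 L = 3.743 mg/L = 3.74 ppm.
(b) Final FC: 2.0 + 3.74 = 5.74 ppm.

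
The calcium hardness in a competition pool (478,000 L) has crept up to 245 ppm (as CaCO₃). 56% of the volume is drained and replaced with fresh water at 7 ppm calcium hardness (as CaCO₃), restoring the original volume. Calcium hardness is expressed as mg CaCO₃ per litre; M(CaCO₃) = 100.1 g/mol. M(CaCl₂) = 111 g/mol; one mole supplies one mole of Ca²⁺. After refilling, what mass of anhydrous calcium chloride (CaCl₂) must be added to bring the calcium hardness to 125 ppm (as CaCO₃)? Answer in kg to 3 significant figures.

After draining 56% and refilling: 245 × 0.44 + 7 × 0.56 = 111.72 ppm.
Deficit to target: 125 − 111.72 = 13.28 mg/L.
As CaCO₃: 13.28 mg/L × 478,000 L = 6348 g; ÷ 100.1 = 63.41 mol Ca²⁺.
Mass: 63.41 × 111 = 7039 g.

7.04 kg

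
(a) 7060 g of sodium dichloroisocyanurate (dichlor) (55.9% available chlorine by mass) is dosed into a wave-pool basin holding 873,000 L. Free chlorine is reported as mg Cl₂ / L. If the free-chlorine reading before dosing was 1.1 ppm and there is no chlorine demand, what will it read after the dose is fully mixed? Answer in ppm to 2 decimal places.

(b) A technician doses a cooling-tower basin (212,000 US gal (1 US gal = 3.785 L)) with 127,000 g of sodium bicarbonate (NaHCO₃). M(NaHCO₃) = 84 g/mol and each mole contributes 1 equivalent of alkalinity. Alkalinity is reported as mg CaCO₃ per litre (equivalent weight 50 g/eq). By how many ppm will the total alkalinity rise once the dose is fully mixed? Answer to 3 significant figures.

(a) 5.62 ppm; (b) 94.2 ppm

(a) Available chlorine delivered: 7060 g × 0.559 = 3947 g as Cl₂.
(a) Concentration rise: 3947 g / 873,000 L = 4.521 mg/L = 4.52 ppm.
(a) Final FC: 1.1 + 4.52 = 5.62 ppm.

(b) Volume: 212,000 US gal × 3.785 L/gal = 802,420 L.
(b) Moles of NaHCO₃: 127,000 g ÷ 84 g/mol = 1512 mol → 1512 eq of alkalinity.
(b) As CaCO₃: 1512 eq × 50 g/eq = 75,600 g.
(b) Rise: 75,600 g / 802,420 L × 1000 = 94.21 mg/L.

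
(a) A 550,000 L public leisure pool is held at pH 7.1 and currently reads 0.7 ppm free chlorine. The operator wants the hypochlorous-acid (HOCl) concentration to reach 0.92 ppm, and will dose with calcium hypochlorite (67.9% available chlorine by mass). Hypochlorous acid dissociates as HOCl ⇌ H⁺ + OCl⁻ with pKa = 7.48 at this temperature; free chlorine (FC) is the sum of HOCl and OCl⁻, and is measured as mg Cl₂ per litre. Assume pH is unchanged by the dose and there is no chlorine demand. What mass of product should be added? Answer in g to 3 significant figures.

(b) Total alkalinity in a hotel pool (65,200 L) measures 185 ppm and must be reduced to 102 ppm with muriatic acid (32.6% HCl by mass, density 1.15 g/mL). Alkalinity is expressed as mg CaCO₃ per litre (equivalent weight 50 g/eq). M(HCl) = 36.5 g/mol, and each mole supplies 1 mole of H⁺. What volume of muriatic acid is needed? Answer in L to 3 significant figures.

(a) 489 g; (b) 10.5 L

(a) [OCl⁻]/[HOCl] = 10^(pH − pKa) = 10^(7.1 − 7.48) = 0.4169; fraction as HOCl = 1/(1 + 0.4169) = 0.7058.
(a) Free chlorine required for 0.92 ppm HOCl: 0.92 / 0.7058 = 1.304 ppm.
(a) FC to add: 1.304 − 0.7 = 0.6035 mg/L as Cl₂.
(a) Cl₂ equivalent: 0.6035 mg/L × 550,000 L = 331.9 g.
(a) Product at 67.9% available Cl: 331.9 / 0.679 = 488.9 g.

(b) Alkalinity to neutralize: (185 − 102) = 83 mg/L as CaCO₃ × 65,200 L = 5412 g as CaCO₃.
(b) Equivalents of H⁺ required: 5412 ÷ 50 g/eq = 108.2 eq = 108.2 mol HCl.
(b) Mass of HCl: 108.2 × 36.5 = 3950 g.
(b) Mass of 32.6% solution: 3950 / 0.326 = 12,120 g.
(b) Volume: 12,120 g ÷ 1.15 g/mL = 10,540 mL.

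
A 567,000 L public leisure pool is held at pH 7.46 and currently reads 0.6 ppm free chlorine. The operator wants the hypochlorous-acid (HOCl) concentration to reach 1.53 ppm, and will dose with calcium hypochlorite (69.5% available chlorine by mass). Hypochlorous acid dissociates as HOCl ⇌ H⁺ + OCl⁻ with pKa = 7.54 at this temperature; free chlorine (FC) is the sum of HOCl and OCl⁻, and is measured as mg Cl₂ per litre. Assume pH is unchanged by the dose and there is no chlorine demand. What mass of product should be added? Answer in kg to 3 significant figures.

[OCl⁻]/[HOCl] = 10^(pH − pKa) = 10^(7.46 − 7.54) = 0.8318; fraction as HOCl = 1/(1 + 0.8318) = 0.5459.
Free chlorine required for 1.53 ppm HOCl: 1.53 / 0.5459 = 2.803 ppm.
FC to add: 2.803 − 0.6 = 2.203 mg/L as Cl₂.
Cl₂ equivalent: 2.203 mg/L × 567,000 L = 1249 g.
Product at 69.5% available Cl: 1249 / 0.695 = 1797 g.

1.80 kg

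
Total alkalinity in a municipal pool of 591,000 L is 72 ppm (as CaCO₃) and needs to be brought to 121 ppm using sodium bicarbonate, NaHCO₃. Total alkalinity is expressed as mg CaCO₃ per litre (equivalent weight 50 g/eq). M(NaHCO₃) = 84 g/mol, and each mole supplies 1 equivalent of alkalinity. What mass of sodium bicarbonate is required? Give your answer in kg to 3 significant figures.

48.7 kg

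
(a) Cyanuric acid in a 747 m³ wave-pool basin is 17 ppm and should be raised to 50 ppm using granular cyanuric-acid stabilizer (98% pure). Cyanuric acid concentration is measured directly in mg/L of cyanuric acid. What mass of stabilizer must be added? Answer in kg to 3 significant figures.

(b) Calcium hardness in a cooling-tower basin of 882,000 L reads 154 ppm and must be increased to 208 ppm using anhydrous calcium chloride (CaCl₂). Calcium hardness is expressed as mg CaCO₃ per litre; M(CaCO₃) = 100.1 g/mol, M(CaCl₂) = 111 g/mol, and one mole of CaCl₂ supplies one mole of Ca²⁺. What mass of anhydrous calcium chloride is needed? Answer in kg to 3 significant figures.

(a) 25.2 kg; (b) 52.8 kg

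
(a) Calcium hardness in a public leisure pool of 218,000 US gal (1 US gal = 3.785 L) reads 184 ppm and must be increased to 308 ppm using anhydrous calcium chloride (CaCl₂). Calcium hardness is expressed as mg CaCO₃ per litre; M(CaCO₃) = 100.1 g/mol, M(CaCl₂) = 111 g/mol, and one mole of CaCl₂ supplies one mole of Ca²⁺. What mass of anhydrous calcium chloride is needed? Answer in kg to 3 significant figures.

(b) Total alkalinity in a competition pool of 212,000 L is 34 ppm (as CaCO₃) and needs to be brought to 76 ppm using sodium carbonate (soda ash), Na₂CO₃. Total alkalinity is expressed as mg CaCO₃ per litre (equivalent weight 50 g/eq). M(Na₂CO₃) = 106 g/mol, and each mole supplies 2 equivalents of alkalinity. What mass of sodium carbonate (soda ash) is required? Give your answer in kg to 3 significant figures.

(a) Volume: 218,000 US gal × 3.785 L/gal = 825,130 L.
(a) Hardness to add: (308 − 184) = 124 mg/L as CaCO₃ × 825,130 L = 102,300 g as CaCO₃.
(a) Moles of Ca²⁺ (1 mol Ca²⁺ ≡ 1 mol CaCO₃): 102,300 / 100.1 g/mol = 1022 mol.
(a) Mass of CaCl₂: 1022 × 111 = 113,500 g.

(b) Alkalinity to add: (76 − 34) = 42 mg/L as CaCO₃ × 212,000 L = 8904 g as CaCO₃.
(b) Equivalents: 8904 g ÷ 50 g/eq = 178.1 eq.
(b) Each mole of Na₂CO₃ supplies 2 eq, so 178.1 / 2 = 89.04 mol.
(b) Mass: 89.04 mol × 106 g/mol = 9438 g.

(a) 113 kg; (b) 9.44 kg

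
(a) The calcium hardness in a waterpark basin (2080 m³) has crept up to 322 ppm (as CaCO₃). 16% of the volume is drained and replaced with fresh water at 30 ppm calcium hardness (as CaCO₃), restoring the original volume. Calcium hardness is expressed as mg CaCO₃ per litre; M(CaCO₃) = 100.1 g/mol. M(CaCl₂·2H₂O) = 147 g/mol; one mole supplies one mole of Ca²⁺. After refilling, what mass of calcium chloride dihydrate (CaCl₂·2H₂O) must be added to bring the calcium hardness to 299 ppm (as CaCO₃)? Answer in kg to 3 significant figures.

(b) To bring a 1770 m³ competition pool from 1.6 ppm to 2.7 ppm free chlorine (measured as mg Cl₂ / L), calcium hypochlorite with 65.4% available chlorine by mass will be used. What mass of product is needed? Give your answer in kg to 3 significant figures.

(a) 72.5 kg; (b) 2.98 kg

(a) Volume: 2080 m³ = 2,080,000 L.
(a) After draining 16% and refilling: 322 × 0.84 + 30 × 0.16 = 275.28 ppm.
(a) Deficit to target: 299 − 275.28 = 23.72 mg/L.
(a) As CaCO₃: 23.72 mg/L × 2,080,000 L = 49,340 g; ÷ 100.1 = 492.9 mol Ca²⁺.
(a) Mass: 492.9 × 147 = 72,450 g.

(b) Volume: 1770 m³ = 1,770,000 L.
(b) Chlorine deficit: 2.7 − 1.6 = 1.1 ppm = 1.1 mg/L as Cl₂.
(b) Cl₂ equivalent needed: 1.1 mg/L × 1,770,000 L = 1,947,000 mg = 1947 g.
(b) Product at 65.4% available chlorine: 1947 / 0.654 = 2977 g.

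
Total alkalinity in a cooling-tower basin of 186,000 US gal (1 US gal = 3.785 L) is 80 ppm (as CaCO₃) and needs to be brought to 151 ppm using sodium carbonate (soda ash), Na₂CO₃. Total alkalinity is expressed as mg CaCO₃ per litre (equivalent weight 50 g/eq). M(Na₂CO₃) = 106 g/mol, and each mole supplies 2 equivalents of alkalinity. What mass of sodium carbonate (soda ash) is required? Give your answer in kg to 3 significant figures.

53.0 kg

Volume: 186,000 US gal × 3.785 L/gal = 704,010 L.
Alkalinity to add: (151 − 80) = 71 mg/L as CaCO₃ × 704,010 L = 49,980 g as CaCO₃.
Equivalents: 49,980 g ÷ 50 g/eq = 999.7 eq.
Each mole of Na₂CO₃ supplies 2 eq, so 999.7 / 2 = 499.8 mol.
Mass: 499.8 mol × 106 g/mol = 52,980 g.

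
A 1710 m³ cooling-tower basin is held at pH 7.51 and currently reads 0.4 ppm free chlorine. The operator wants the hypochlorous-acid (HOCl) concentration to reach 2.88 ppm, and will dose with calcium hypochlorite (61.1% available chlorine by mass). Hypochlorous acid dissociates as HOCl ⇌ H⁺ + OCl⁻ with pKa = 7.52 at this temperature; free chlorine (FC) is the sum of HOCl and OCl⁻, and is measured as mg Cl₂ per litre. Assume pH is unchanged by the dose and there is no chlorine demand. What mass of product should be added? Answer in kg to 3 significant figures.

Volume: 1710 m³ = 1,710,000 L.
[OCl⁻]/[HOCl] = 10^(pH − pKa) = 10^(7.51 − 7.52) = 0.9772; fraction as HOCl = 1/(1 + 0.9772) = 0.5058.
Free chlorine required for 2.88 ppm HOCl: 2.88 / 0.5058 = 5.694 ppm.
FC to add: 5.694 − 0.4 = 5.294 mg/L as Cl₂.
Cl₂ equivalent: 5.294 mg/L × 1,710,000 L = 9053 g.
Product at 61.1% available Cl: 9053 / 0.611 = 14,820 g.

14.8 kg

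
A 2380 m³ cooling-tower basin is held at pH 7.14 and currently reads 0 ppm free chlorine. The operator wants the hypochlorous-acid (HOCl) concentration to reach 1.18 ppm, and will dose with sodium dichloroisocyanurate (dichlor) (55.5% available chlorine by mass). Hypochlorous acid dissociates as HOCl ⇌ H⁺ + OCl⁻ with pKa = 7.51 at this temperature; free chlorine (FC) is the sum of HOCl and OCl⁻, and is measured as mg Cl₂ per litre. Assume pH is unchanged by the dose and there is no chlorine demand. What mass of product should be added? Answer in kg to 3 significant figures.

Volume: 2380 m³ = 2,380,000 L.
[OCl⁻]/[HOCl] = 10^(pH − pKa) = 10^(7.14 − 7.51) = 0.4266; fraction as HOCl = 1/(1 + 0.4266) = 0.701.
Free chlorine required for 1.18 ppm HOCl: 1.18 / 0.701 = 1.683 ppm.
FC to add: 1.683 − 0 = 1.683 mg/L as Cl₂.
Cl₂ equivalent: 1.683 mg/L × 2,380,000 L = 4006 g.
Product at 55.5% available Cl: 4006 / 0.555 = 7219 g.

7.22 kg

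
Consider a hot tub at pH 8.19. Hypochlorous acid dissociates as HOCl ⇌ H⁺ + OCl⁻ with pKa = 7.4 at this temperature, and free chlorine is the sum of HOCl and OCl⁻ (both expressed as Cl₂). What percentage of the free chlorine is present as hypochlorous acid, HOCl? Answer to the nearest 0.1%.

14.0%

[OCl⁻]/[HOCl] = 10^(pH − pKa) = 10^(8.19 − 7.4) = 10^0.79 = 6.166.
Fraction as HOCl = 1 / (1 + 6.166) = 0.1395.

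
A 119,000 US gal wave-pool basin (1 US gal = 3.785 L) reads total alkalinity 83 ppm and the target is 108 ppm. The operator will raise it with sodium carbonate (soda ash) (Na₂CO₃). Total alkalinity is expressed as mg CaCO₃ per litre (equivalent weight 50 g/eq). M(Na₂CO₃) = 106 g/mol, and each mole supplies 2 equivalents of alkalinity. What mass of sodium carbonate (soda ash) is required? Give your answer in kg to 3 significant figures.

11.9 kg

Volume: 119,000 US gal × 3.785 L/gal = 450,415 L.
Alkalinity to add: (108 − 83) = 25 mg/L as CaCO₃ × 450,415 L = 11,260 g as CaCO₃.
Equivalents: 11,260 g ÷ 50 g/eq = 225.2 eq.
Each mole of Na₂CO₃ supplies 2 eq, so 225.2 / 2 = 112.6 mol.
Mass: 112.6 mol × 106 g/mol = 11,940 g.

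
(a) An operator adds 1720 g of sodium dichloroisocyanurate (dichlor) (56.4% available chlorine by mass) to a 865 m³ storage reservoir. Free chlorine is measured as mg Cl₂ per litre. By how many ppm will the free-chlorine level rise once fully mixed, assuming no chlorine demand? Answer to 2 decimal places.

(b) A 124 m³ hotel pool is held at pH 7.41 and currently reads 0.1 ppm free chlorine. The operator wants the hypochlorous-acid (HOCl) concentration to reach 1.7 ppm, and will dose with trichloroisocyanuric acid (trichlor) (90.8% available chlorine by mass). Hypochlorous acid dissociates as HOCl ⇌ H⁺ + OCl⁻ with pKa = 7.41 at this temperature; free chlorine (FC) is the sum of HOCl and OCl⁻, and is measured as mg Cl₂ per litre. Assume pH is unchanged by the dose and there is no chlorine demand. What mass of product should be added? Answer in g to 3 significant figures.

(a) 1.12 ppm; (b) 451 g

(a) Volume: 865 m³ = 865,000 L.
(a) Available chlorine delivered: 1720 g × 0.564 = 970.1 g as Cl₂.
(a) Concentration rise: 970.1 g / 865,000 L = 1.121 mg/L = 1.12 ppm.

(b) Volume: 124 m³ = 124,000 L.
(b) [OCl⁻]/[HOCl] = 10^(pH − pKa) = 10^(7.41 − 7.41) = 1; fraction as HOCl = 1/(1 + 1) = 0.5.
(b) Free chlorine required for 1.7 ppm HOCl: 1.7 / 0.5 = 3.4 ppm.
(b) FC to add: 3.4 − 0.1 = 3.3 mg/L as Cl₂.
(b) Cl₂ equivalent: 3.3 mg/L × 124,000 L = 409.2 g.
(b) Product at 90.8% available Cl: 409.2 / 0.908 = 450.7 g.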